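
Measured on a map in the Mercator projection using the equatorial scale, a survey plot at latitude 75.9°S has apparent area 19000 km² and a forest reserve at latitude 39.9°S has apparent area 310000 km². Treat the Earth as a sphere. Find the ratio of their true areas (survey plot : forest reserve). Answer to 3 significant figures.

On Mercator the areal scale is sec²φ, so true area = apparent × cos²φ.
True area of survey plot: 19000 × cos²(75.9°) = 19000 × 0.05935 = 1128 km².
True area of forest reserve: 310000 × cos²(39.9°) = 310000 × 0.5885 = 182400 km².
Ratio = 1128 / 182400 ≈ 0.00618.

0.00618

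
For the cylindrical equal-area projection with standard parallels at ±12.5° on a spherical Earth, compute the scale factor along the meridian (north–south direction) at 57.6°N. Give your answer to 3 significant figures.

For cylindrical equal-area with standard parallel φ₀, h = cos φ / cos φ₀ and k = cos φ₀ / cos φ, so h·k = 1.
h = cos 57.6° / cos 12.5° = 0.5358/0.9763 = 0.5488.

0.549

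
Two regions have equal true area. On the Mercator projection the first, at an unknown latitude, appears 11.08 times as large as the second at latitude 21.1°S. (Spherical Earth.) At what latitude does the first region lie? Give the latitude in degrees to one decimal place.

73.7°

For equal true areas on Mercator, apparent areas scale as sec²φ, so the ratio is cos²φ₂ / cos²φ₁.
cos²φ₂ / cos²φ₁ = 11.08  ⇒  cos φ₁ = cos 21.1° / √11.08 = 0.9330/3.329 = 0.2803.
φ₁ = arccos(0.2803) ≈ 73.7°.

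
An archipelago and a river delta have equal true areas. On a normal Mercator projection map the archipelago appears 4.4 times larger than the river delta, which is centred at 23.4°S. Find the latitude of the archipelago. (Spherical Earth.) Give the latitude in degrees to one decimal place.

On Mercator, (apparent₁)/(apparent₂) = sec²φ₁ / sec²φ₂ when true areas are equal.
cos²φ₂ / cos²φ₁ = 4.4  ⇒  cos φ₁ = cos 23.4° / √4.4 = 0.9178/2.098 = 0.4375.
φ₁ = arccos(0.4375) ≈ 64.1°.

64.1°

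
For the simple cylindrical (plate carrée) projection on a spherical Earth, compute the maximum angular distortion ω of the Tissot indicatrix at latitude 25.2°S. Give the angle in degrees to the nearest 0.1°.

5.7°

For the equirectangular projection with φ₀ = 0 (plate carrée), h = 1 along meridians and k = sec φ along parallels.
At 25.2°: h = 1.000, k = 1.105; principal scales a = 1.105, b = 1.000.
sin(ω/2) = (a − b)/(a + b) = 0.1052/2.105 = 0.04996, so ω = 2 arcsin(0.04996) ≈ 5.7°.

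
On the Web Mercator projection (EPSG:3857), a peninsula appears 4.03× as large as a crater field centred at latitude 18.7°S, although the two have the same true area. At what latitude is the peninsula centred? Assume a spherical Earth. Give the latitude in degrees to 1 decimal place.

61.8°

For equal true areas on Mercator, apparent areas scale as sec²φ, so the ratio is cos²φ₂ / cos²φ₁.
cos²φ₂ / cos²φ₁ = 4.03  ⇒  cos φ₁ = cos 18.7° / √4.03 = 0.9472/2.007 = 0.4718.
φ₁ = arccos(0.4718) ≈ 61.8°.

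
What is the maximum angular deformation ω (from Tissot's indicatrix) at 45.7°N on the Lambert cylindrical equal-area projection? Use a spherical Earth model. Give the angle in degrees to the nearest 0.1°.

40.3°

The Lambert cylindrical equal-area projection is the cylindrical equal-area projection with its standard parallel at the equator (φ₀ = 0). A cylindrical equal-area projection with standard parallel φ₀ has meridian scale h = cos φ / cos φ₀ and parallel scale k = cos φ₀ / cos φ (so areas are preserved, h·k = 1).
At 45.7°: h = 0.6984, k = 1.432; principal scales a = 1.432, b = 0.6984.
sin(ω/2) = (a − b)/(a + b) = 0.7334/2.130 = 0.3443, so ω = 2 arcsin(0.3443) ≈ 40.3°.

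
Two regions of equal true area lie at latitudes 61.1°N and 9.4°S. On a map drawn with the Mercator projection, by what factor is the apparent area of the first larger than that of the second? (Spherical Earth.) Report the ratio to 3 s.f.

Mercator areal scale is sec²φ.
At 61.1°: sec²(61.1°) = 1/0.4833² = 4.282.
At 9.4°: sec²(9.4°) = 1/0.9866² = 1.027.
Ratio = 4.282/1.027 = cos²(9.4°)/cos²(61.1°) ≈ 4.17.

4.17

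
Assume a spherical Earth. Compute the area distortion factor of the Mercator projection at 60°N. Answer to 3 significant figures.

4.00

For Mercator, h = k = sec φ (a conformal cylindrical projection has a single point scale, 1/cos φ).
Areal scale = k² = sec²φ = 1/cos²(60°) = 1/0.5000² = 4.000.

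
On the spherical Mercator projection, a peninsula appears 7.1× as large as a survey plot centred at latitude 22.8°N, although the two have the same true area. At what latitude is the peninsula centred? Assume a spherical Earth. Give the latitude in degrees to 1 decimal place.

Mercator areal scale is sec²φ, so apparent-area ratio = sec²φ₁ / sec²φ₂ = cos²φ₂ / cos²φ₁.
cos²φ₂ / cos²φ₁ = 7.1  ⇒  cos φ₁ = cos 22.8° / √7.1 = 0.9219/2.665 = 0.3460.
φ₁ = arccos(0.3460) ≈ 69.8°.

69.8°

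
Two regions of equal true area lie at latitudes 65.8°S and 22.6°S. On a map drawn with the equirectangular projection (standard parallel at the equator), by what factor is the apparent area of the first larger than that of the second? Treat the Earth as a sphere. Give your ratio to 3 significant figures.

Plate carrée maps x = Rλ, y = Rφ. The meridian scale is h = 1 and the parallel scale is k = 1/cos φ = sec φ.
Areal scale at 65.8°: h·k = 1.000 × 2.439 = 2.439.
Areal scale at 22.6°: h·k = 1.000 × 1.083 = 1.083.
Ratio = 2.439/1.083 ≈ 2.25.

2.25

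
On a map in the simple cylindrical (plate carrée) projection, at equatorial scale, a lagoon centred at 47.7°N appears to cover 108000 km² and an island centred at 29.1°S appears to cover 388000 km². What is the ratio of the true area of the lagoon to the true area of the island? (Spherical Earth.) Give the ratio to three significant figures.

On the plate carrée, areal scale = h·k = 1 × sec φ, so true area = apparent × cos φ.
True area of lagoon: 108000 × cos(47.7°) = 108000 × 0.6730 = 72690 km².
True area of island: 388000 × cos(29.1°) = 388000 × 0.8738 = 339000 km².
Ratio = 72690 / 339000 ≈ 0.214.

0.214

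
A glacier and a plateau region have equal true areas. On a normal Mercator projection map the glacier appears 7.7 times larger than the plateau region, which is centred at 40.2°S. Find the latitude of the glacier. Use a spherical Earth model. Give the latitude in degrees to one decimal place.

74.0°

Mercator areal scale is sec²φ, so apparent-area ratio = sec²φ₁ / sec²φ₂ = cos²φ₂ / cos²φ₁.
cos²φ₂ / cos²φ₁ = 7.7  ⇒  cos φ₁ = cos 40.2° / √7.7 = 0.7638/2.775 = 0.2753.
φ₁ = arccos(0.2753) ≈ 74.0°.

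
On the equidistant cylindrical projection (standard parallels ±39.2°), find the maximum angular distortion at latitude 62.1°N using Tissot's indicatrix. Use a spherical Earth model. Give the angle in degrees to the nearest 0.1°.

With standard parallel φ₀ = 39.2°, the equirectangular projection gives x = Rλ cos φ₀, y = Rφ, so h = 1 and k = cos 39.2° / cos φ.
At 62.1°: h = 1.000, k = 1.656; principal scales a = 1.656, b = 1.000.
sin(ω/2) = (a − b)/(a + b) = 0.6561/2.656 = 0.2470, so ω = 2 arcsin(0.2470) ≈ 28.6°.

28.6°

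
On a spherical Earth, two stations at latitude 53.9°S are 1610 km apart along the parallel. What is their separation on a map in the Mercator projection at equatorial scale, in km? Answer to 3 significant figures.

2730 km

Mercator is conformal, so the point scale is isotropic: h = k = sec φ = 1/cos φ.
Along the parallel, k = sec 53.9° = 1/0.5892 = 1.697.
Map distance = 1610 × 1.697 ≈ 2730 km.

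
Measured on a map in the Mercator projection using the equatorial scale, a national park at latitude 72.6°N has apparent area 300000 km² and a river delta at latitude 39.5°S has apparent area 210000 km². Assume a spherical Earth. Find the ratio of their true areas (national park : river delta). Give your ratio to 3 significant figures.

Mercator's areal exaggeration is sec²φ; hence true area = (apparent area) · cos²φ.
True area of national park: 300000 × cos²(72.6°) = 300000 × 0.08943 = 26830 km².
True area of river delta: 210000 × cos²(39.5°) = 210000 × 0.5954 = 125000 km².
Ratio = 26830 / 125000 ≈ 0.215.

0.215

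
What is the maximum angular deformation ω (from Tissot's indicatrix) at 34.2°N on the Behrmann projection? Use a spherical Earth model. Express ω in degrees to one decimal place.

5.3°

The Behrmann projection is cylindrical equal-area with φ₀ = 30°. For cylindrical equal-area with standard parallel φ₀, h = cos φ / cos φ₀ and k = cos φ₀ / cos φ, so h·k = 1.
At 34.2°: h = 0.9550, k = 1.047; principal scales a = 1.047, b = 0.9550.
sin(ω/2) = (a − b)/(a + b) = 0.09206/2.002 = 0.04598, so ω = 2 arcsin(0.04598) ≈ 5.3°.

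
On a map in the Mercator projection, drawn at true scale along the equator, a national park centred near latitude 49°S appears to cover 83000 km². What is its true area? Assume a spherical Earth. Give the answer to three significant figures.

Mercator is conformal, so the point scale is isotropic: h = k = sec φ = 1/cos φ.
Areal scale = k² = sec²φ = 1/cos²(49°) = 1/0.6561² = 2.323.
True area = apparent / (areal scale) = 83000 / 2.323 ≈ 35700 km².

35700 km²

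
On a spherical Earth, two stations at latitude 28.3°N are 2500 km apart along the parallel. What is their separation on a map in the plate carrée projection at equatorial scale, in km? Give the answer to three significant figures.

In the plate carrée (x = Rλ, y = Rφ), meridians are true-scale (h = 1) and parallels are stretched by k = sec φ.
Along the parallel, k = sec 28.3° = 1/0.8805 = 1.136.
Map distance = 2500 × 1.136 ≈ 2840 km.

2840 km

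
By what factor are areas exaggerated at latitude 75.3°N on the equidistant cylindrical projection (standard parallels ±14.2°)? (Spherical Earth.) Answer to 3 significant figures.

In the equirectangular projection with standard parallel φ₀ = 14.2° (x = Rλ cos φ₀, y = Rφ), meridians are true-scale (h = 1) and the parallel scale is k = cos φ₀ / cos φ.
Areal scale = h·k = 1 × cos φ₀ / cos φ; at 75.3°, h = 1.000, k = 3.820, so h·k = 3.820.

3.82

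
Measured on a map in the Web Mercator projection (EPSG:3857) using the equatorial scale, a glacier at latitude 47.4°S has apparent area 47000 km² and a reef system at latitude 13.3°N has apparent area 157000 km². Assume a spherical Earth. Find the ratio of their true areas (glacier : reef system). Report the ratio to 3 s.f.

0.145

Since Mercator area scale is 1/cos²φ, the true area equals the apparent area multiplied by cos²φ.
True area of glacier: 47000 × cos²(47.4°) = 47000 × 0.4582 = 21530 km².
True area of reef system: 157000 × cos²(13.3°) = 157000 × 0.9471 = 148700 km².
Ratio = 21530 / 148700 ≈ 0.145.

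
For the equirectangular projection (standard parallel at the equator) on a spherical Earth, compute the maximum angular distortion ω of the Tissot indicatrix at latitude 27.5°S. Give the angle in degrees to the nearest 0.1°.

6.9°

In the plate carrée (x = Rλ, y = Rφ), meridians are true-scale (h = 1) and parallels are stretched by k = sec φ.
At 27.5°: h = 1.000, k = 1.127; principal scales a = 1.127, b = 1.000.
sin(ω/2) = (a − b)/(a + b) = 0.1274/2.127 = 0.05988, so ω = 2 arcsin(0.05988) ≈ 6.9°.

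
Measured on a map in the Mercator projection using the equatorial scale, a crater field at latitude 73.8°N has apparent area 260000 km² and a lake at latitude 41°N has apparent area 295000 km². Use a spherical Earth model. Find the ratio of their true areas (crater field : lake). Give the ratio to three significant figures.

0.120

Mercator's areal exaggeration is sec²φ; hence true area = (apparent area) · cos²φ.
True area of crater field: 260000 × cos²(73.8°) = 260000 × 0.07784 = 20240 km².
True area of lake: 295000 × cos²(41°) = 295000 × 0.5696 = 168000 km².
Ratio = 20240 / 168000 ≈ 0.120.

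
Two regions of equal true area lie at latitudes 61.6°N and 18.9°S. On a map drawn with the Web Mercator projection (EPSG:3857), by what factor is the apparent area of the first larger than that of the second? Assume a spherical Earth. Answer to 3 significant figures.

Mercator is conformal with k = sec φ, so areal scale = k² = sec²φ.
At 61.6°: sec²(61.6°) = 1/0.4756² = 4.421.
At 18.9°: sec²(18.9°) = 1/0.9461² = 1.117.
Ratio = 4.421/1.117 = cos²(18.9°)/cos²(61.6°) ≈ 3.96.

3.96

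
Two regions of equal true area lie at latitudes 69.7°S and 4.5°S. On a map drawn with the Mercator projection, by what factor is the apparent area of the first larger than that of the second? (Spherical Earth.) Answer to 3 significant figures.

8.26

Mercator areal scale is sec²φ.
At 69.7°: sec²(69.7°) = 1/0.3469² = 8.308.
At 4.5°: sec²(4.5°) = 1/0.9969² = 1.006.
Ratio = 8.308/1.006 = cos²(4.5°)/cos²(69.7°) ≈ 8.26.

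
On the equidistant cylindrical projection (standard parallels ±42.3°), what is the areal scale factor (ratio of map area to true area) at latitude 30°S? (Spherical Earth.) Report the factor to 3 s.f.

The equidistant cylindrical projection with φ₀ = 42.3° has h = 1 (meridians true) and k = cos φ₀ / cos φ along parallels.
Areal scale = h·k = 1 × cos φ₀ / cos φ; at 30°, h = 1.000, k = 0.8541, so h·k = 0.8541.

0.854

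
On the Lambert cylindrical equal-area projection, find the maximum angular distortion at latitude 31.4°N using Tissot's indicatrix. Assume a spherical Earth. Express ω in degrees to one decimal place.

18.1°

The Lambert cylindrical equal-area projection is the cylindrical equal-area projection with its standard parallel at the equator (φ₀ = 0). Cylindrical equal-area (φ₀ = 0°): h = cos φ / cos 0° along meridians, k = cos 0° / cos φ along parallels; h·k = 1.
At 31.4°: h = 0.8536, k = 1.172; principal scales a = 1.172, b = 0.8536.
sin(ω/2) = (a − b)/(a + b) = 0.3180/2.025 = 0.1570, so ω = 2 arcsin(0.1570) ≈ 18.1°.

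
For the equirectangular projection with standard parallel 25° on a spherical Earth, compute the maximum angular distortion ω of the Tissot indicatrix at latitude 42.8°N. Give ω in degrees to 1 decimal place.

The equidistant cylindrical projection with φ₀ = 25° has h = 1 (meridians true) and k = cos φ₀ / cos φ along parallels.
At 42.8°: h = 1.000, k = 1.235; principal scales a = 1.235, b = 1.000.
sin(ω/2) = (a − b)/(a + b) = 0.2352/2.235 = 0.1052, so ω = 2 arcsin(0.1052) ≈ 12.1°.

12.1°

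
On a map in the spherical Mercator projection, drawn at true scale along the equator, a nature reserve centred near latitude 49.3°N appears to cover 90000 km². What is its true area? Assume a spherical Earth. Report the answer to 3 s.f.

Mercator is conformal, so the point scale is isotropic: h = k = sec φ = 1/cos φ.
Areal scale = k² = sec²φ = 1/cos²(49.3°) = 1/0.6521² = 2.352.
True area = apparent / (areal scale) = 90000 / 2.352 ≈ 38300 km².

38300 km²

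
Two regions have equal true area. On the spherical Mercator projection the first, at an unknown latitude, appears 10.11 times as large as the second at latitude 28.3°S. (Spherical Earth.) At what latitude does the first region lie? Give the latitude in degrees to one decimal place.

73.9°

On Mercator, (apparent₁)/(apparent₂) = sec²φ₁ / sec²φ₂ when true areas are equal.
cos²φ₂ / cos²φ₁ = 10.11  ⇒  cos φ₁ = cos 28.3° / √10.11 = 0.8805/3.180 = 0.2769.
φ₁ = arccos(0.2769) ≈ 73.9°.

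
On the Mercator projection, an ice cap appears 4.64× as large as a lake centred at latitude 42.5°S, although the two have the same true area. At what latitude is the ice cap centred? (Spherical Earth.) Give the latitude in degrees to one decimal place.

For equal true areas on Mercator, apparent areas scale as sec²φ, so the ratio is cos²φ₂ / cos²φ₁.
cos²φ₂ / cos²φ₁ = 4.64  ⇒  cos φ₁ = cos 42.5° / √4.64 = 0.7373/2.154 = 0.3423.
φ₁ = arccos(0.3423) ≈ 70.0°.

70.0°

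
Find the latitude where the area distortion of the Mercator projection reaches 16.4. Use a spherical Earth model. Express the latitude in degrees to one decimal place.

75.7°

Mercator areal scale is sec²φ.
sec²φ = 16.4  ⇒  cos²φ = 0.06098  ⇒  cos φ = 0.2469.
φ = arccos(0.2469) ≈ 75.7°.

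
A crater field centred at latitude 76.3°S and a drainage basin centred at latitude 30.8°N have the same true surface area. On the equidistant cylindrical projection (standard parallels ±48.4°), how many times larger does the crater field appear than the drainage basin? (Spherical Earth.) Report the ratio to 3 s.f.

The equidistant cylindrical projection with φ₀ = 48.4° has h = 1 (meridians true) and k = cos φ₀ / cos φ along parallels.
Areal scale at 76.3°: h·k = 1.000 × 2.803 = 2.803.
Areal scale at 30.8°: h·k = 1.000 × 0.7729 = 0.7729.
Ratio = 2.803/0.7729 ≈ 3.63.

3.63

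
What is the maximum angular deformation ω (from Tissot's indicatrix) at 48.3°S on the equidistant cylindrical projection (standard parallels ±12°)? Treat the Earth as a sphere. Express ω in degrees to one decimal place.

22.0°

In the equirectangular projection with standard parallel φ₀ = 12° (x = Rλ cos φ₀, y = Rφ), meridians are true-scale (h = 1) and the parallel scale is k = cos φ₀ / cos φ.
At 48.3°: h = 1.000, k = 1.470; principal scales a = 1.470, b = 1.000.
sin(ω/2) = (a − b)/(a + b) = 0.4704/2.470 = 0.1904, so ω = 2 arcsin(0.1904) ≈ 22.0°.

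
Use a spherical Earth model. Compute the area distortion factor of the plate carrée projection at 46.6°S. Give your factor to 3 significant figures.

1.46

For the equirectangular projection with φ₀ = 0 (plate carrée), h = 1 along meridians and k = sec φ along parallels.
Areal scale = h·k = 1 × sec φ; at 46.6°, h = 1.000, k = 1.455, so h·k = 1.455.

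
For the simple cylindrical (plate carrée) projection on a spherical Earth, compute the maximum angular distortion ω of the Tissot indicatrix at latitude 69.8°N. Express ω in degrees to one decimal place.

Plate carrée maps x = Rλ, y = Rφ. The meridian scale is h = 1 and the parallel scale is k = 1/cos φ = sec φ.
At 69.8°: h = 1.000, k = 2.896; principal scales a = 2.896, b = 1.000.
sin(ω/2) = (a − b)/(a + b) = 1.896/3.896 = 0.4867, so ω = 2 arcsin(0.4867) ≈ 58.2°.

58.2°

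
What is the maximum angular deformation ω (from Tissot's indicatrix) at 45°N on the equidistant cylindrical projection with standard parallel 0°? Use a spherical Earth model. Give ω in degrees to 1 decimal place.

19.8°

Plate carrée maps x = Rλ, y = Rφ. The meridian scale is h = 1 and the parallel scale is k = 1/cos φ = sec φ.
At 45°: h = 1.000, k = 1.414; principal scales a = 1.414, b = 1.000.
sin(ω/2) = (a − b)/(a + b) = 0.4142/2.414 = 0.1716, so ω = 2 arcsin(0.1716) ≈ 19.8°.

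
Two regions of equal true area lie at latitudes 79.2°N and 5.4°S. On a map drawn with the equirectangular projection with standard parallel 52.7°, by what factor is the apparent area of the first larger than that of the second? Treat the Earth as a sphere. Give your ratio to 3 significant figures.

The equidistant cylindrical projection with φ₀ = 52.7° has h = 1 (meridians true) and k = cos φ₀ / cos φ along parallels.
Areal scale at 79.2°: h·k = 1.000 × 3.234 = 3.234.
Areal scale at 5.4°: h·k = 1.000 × 0.6087 = 0.6087.
Ratio = 3.234/0.6087 ≈ 5.31.

5.31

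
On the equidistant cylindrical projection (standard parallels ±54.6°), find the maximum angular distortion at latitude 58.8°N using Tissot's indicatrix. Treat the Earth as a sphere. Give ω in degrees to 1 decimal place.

6.4°

The equidistant cylindrical projection with φ₀ = 54.6° has h = 1 (meridians true) and k = cos φ₀ / cos φ along parallels.
At 58.8°: h = 1.000, k = 1.118; principal scales a = 1.118, b = 1.000.
sin(ω/2) = (a − b)/(a + b) = 0.1182/2.118 = 0.05582, so ω = 2 arcsin(0.05582) ≈ 6.4°.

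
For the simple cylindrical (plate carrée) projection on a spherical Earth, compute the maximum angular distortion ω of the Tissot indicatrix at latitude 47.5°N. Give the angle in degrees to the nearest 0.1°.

22.3°

For the equirectangular projection with φ₀ = 0 (plate carrée), h = 1 along meridians and k = sec φ along parallels.
At 47.5°: h = 1.000, k = 1.480; principal scales a = 1.480, b = 1.000.
sin(ω/2) = (a − b)/(a + b) = 0.4802/2.480 = 0.1936, so ω = 2 arcsin(0.1936) ≈ 22.3°.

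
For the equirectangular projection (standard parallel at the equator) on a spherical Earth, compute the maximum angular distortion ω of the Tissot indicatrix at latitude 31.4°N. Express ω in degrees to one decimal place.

Plate carrée maps x = Rλ, y = Rφ. The meridian scale is h = 1 and the parallel scale is k = 1/cos φ = sec φ.
At 31.4°: h = 1.000, k = 1.172; principal scales a = 1.172, b = 1.000.
sin(ω/2) = (a − b)/(a + b) = 0.1716/2.172 = 0.07901, so ω = 2 arcsin(0.07901) ≈ 9.1°.

9.1°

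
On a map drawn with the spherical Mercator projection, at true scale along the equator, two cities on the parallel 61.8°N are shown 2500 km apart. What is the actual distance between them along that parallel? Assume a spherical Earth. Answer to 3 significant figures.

Mercator is conformal, so the point scale is isotropic: h = k = sec φ = 1/cos φ.
Along the parallel at 61.8°, map distances are exaggerated by k = sec 61.8° = 2.116.
True distance = 2500 / 2.116 = 2500 × cos 61.8° ≈ 1180 km.

1180 km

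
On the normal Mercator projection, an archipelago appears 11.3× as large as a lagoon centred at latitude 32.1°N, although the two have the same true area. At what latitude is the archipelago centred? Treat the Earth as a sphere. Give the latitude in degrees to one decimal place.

On Mercator, (apparent₁)/(apparent₂) = sec²φ₁ / sec²φ₂ when true areas are equal.
cos²φ₂ / cos²φ₁ = 11.3  ⇒  cos φ₁ = cos 32.1° / √11.3 = 0.8471/3.362 = 0.2520.
φ₁ = arccos(0.2520) ≈ 75.4°.

75.4°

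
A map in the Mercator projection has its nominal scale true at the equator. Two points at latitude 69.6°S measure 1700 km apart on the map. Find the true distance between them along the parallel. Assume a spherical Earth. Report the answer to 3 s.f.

Mercator is conformal, so the point scale is isotropic: h = k = sec φ = 1/cos φ.
Along the parallel at 69.6°, map distances are exaggerated by k = sec 69.6° = 2.869.
True distance = 1700 / 2.869 = 1700 × cos 69.6° ≈ 593 km.

593 km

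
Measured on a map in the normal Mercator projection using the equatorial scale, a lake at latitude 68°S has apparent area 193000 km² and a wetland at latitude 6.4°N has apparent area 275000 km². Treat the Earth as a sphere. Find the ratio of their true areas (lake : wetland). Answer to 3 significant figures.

On Mercator the areal scale is sec²φ, so true area = apparent × cos²φ.
True area of lake: 193000 × cos²(68°) = 193000 × 0.1403 = 27080 km².
True area of wetland: 275000 × cos²(6.4°) = 275000 × 0.9876 = 271600 km².
Ratio = 27080 / 271600 ≈ 0.0997.

0.0997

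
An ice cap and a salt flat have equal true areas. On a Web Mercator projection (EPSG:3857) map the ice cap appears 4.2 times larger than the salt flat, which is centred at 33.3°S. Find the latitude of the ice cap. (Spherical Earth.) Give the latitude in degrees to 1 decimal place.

On Mercator, (apparent₁)/(apparent₂) = sec²φ₁ / sec²φ₂ when true areas are equal.
cos²φ₂ / cos²φ₁ = 4.2  ⇒  cos φ₁ = cos 33.3° / √4.2 = 0.8358/2.049 = 0.4078.
φ₁ = arccos(0.4078) ≈ 65.9°.

65.9°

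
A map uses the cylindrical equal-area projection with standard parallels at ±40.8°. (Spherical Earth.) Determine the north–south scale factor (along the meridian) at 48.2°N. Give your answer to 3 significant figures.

0.880

Cylindrical equal-area (φ₀ = 40.8°): h = cos φ / cos 40.8° along meridians, k = cos 40.8° / cos φ along parallels; h·k = 1.
h = cos 48.2° / cos 40.8° = 0.6665/0.7570 = 0.8805.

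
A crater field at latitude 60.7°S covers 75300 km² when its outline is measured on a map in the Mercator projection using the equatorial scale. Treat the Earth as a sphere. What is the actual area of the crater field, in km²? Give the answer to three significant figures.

For Mercator, h = k = sec φ (a conformal cylindrical projection has a single point scale, 1/cos φ).
Areal scale = k² = sec²φ = 1/cos²(60.7°) = 1/0.4894² = 4.175.
True area = apparent / (areal scale) = 75300 / 4.175 ≈ 18000 km².

18000 km²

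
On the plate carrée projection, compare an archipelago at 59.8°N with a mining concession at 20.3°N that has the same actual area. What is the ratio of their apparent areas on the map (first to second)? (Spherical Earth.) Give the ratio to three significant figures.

Plate carrée maps x = Rλ, y = Rφ. The meridian scale is h = 1 and the parallel scale is k = 1/cos φ = sec φ.
Areal scale at 59.8°: h·k = 1.000 × 1.988 = 1.988.
Areal scale at 20.3°: h·k = 1.000 × 1.066 = 1.066.
Ratio = 1.988/1.066 ≈ 1.86.

1.86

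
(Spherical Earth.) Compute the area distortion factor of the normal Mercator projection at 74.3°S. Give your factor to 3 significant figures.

For Mercator, h = k = sec φ (a conformal cylindrical projection has a single point scale, 1/cos φ).
Areal scale = k² = sec²φ = 1/cos²(74.3°) = 1/0.2706² = 13.66.

13.7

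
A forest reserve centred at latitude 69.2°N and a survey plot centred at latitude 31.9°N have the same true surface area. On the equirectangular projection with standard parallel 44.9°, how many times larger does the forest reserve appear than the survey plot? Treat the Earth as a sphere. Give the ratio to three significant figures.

2.39

The equidistant cylindrical projection with φ₀ = 44.9° has h = 1 (meridians true) and k = cos φ₀ / cos φ along parallels.
Areal scale at 69.2°: h·k = 1.000 × 1.995 = 1.995.
Areal scale at 31.9°: h·k = 1.000 × 0.8344 = 0.8344.
Ratio = 1.995/0.8344 ≈ 2.39.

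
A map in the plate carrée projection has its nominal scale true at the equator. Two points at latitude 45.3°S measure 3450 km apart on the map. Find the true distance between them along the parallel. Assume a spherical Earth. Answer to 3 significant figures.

In the plate carrée (x = Rλ, y = Rφ), meridians are true-scale (h = 1) and parallels are stretched by k = sec φ.
Along the parallel at 45.3°, map distances are exaggerated by k = sec 45.3° = 1.422.
True distance = 3450 / 1.422 = 3450 × cos 45.3° ≈ 2430 km.

2430 km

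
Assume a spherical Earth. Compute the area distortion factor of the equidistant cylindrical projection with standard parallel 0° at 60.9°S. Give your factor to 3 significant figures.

Plate carrée maps x = Rλ, y = Rφ. The meridian scale is h = 1 and the parallel scale is k = 1/cos φ = sec φ.
Areal scale = h·k = 1 × sec φ; at 60.9°, h = 1.000, k = 2.056, so h·k = 2.056.

2.06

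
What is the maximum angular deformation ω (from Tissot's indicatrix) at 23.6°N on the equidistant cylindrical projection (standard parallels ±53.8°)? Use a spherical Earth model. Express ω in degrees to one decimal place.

25.0°

In the equirectangular projection with standard parallel φ₀ = 53.8° (x = Rλ cos φ₀, y = Rφ), meridians are true-scale (h = 1) and the parallel scale is k = cos φ₀ / cos φ.
At 23.6°: h = 1.000, k = 0.6445; principal scales a = 1.000, b = 0.6445.
sin(ω/2) = (a − b)/(a + b) = 0.3555/1.645 = 0.2162, so ω = 2 arcsin(0.2162) ≈ 25.0°.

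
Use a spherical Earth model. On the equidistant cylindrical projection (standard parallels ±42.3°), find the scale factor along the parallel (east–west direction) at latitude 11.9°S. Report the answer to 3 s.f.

0.756

With standard parallel φ₀ = 42.3°, the equirectangular projection gives x = Rλ cos φ₀, y = Rφ, so h = 1 and k = cos 42.3° / cos φ.
k = cos 42.3° / cos 11.9° = 0.7396/0.9785 = 0.7559.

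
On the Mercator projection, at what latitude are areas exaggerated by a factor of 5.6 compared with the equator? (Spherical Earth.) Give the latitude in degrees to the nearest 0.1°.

65.0°

Mercator areal scale is sec²φ.
sec²φ = 5.6  ⇒  cos²φ = 0.1786  ⇒  cos φ = 0.4226.
φ = arccos(0.4226) ≈ 65.0°.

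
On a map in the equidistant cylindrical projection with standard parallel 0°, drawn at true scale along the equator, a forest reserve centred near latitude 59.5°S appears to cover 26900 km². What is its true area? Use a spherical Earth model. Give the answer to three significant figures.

In the plate carrée (x = Rλ, y = Rφ), meridians are true-scale (h = 1) and parallels are stretched by k = sec φ.
Areal scale = h·k = 1 × sec φ; at 59.5°, h = 1.000, k = 1.970, so h·k = 1.970.
True area = apparent / (areal scale) = 26900 / 1.970 ≈ 13700 km².

13700 km²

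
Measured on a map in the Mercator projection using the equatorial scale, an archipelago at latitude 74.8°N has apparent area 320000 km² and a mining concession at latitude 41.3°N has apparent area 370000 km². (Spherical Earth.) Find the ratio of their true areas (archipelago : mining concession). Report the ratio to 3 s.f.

On Mercator the areal scale is sec²φ, so true area = apparent × cos²φ.
True area of archipelago: 320000 × cos²(74.8°) = 320000 × 0.06874 = 22000 km².
True area of mining concession: 370000 × cos²(41.3°) = 370000 × 0.5644 = 208800 km².
Ratio = 22000 / 208800 ≈ 0.105.

0.105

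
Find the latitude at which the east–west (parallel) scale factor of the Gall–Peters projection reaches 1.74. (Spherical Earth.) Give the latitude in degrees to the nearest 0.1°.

66.0°

Gall–Peters is a cylindrical equal-area projection with standard parallels at ±45°. Cylindrical equal-area (φ₀ = 45°): h = cos φ / cos 45° along meridians, k = cos 45° / cos φ along parallels; h·k = 1.
k = cos φ₀ / cos φ = 1.74  ⇒  cos φ = cos 45° / 1.74 = 0.4064.
φ = arccos(0.4064) ≈ 66.0°.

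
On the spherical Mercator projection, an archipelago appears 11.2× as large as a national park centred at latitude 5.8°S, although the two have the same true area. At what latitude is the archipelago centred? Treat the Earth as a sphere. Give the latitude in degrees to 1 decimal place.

72.7°

Mercator areal scale is sec²φ, so apparent-area ratio = sec²φ₁ / sec²φ₂ = cos²φ₂ / cos²φ₁.
cos²φ₂ / cos²φ₁ = 11.2  ⇒  cos φ₁ = cos 5.8° / √11.2 = 0.9949/3.347 = 0.2973.
φ₁ = arccos(0.2973) ≈ 72.7°.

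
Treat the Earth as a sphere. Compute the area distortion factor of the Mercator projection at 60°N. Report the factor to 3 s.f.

4.00

The Mercator projection is conformal; its linear scale factor is the same in every direction and equals sec φ = 1/cos φ.
Areal scale = k² = sec²φ = 1/cos²(60°) = 1/0.5000² = 4.000.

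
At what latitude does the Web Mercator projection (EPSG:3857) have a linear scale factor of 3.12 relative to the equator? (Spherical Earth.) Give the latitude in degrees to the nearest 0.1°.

Mercator scale is k = sec φ = 1/cos φ.
1/cos φ = 3.12  ⇒  cos φ = 0.3205  ⇒  φ = arccos(0.3205) ≈ 71.3°.

71.3°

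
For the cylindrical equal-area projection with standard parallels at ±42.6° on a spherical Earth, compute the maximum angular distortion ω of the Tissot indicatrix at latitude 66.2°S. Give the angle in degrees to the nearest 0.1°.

A cylindrical equal-area projection with standard parallel φ₀ has meridian scale h = cos φ / cos φ₀ and parallel scale k = cos φ₀ / cos φ (so areas are preserved, h·k = 1).
At 66.2°: h = 0.5482, k = 1.824; principal scales a = 1.824, b = 0.5482.
sin(ω/2) = (a − b)/(a + b) = 1.276/2.372 = 0.5378, so ω = 2 arcsin(0.5378) ≈ 65.1°.

65.1°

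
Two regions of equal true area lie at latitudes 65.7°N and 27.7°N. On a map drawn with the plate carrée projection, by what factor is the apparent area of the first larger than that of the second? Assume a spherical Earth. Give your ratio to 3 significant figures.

2.15

In the plate carrée (x = Rλ, y = Rφ), meridians are true-scale (h = 1) and parallels are stretched by k = sec φ.
Areal scale at 65.7°: h·k = 1.000 × 2.430 = 2.430.
Areal scale at 27.7°: h·k = 1.000 × 1.129 = 1.129.
Ratio = 2.430/1.129 ≈ 2.15.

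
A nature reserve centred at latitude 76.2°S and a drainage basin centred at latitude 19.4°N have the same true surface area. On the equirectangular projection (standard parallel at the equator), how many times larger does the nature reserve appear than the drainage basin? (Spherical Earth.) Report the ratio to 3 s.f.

3.95

Plate carrée maps x = Rλ, y = Rφ. The meridian scale is h = 1 and the parallel scale is k = 1/cos φ = sec φ.
Areal scale at 76.2°: h·k = 1.000 × 4.192 = 4.192.
Areal scale at 19.4°: h·k = 1.000 × 1.060 = 1.060.
Ratio = 4.192/1.060 ≈ 3.95.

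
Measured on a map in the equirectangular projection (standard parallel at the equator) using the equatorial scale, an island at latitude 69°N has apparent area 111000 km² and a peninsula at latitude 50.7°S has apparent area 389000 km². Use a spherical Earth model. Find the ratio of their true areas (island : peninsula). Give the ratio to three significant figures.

0.161

On the plate carrée, areal scale = h·k = 1 × sec φ, so true area = apparent × cos φ.
True area of island: 111000 × cos(69°) = 111000 × 0.3584 = 39780 km².
True area of peninsula: 389000 × cos(50.7°) = 389000 × 0.6334 = 246400 km².
Ratio = 39780 / 246400 ≈ 0.161.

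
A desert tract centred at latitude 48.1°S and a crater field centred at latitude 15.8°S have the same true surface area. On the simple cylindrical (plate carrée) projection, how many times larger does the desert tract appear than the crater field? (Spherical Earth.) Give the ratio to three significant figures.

Plate carrée maps x = Rλ, y = Rφ. The meridian scale is h = 1 and the parallel scale is k = 1/cos φ = sec φ.
Areal scale at 48.1°: h·k = 1.000 × 1.497 = 1.497.
Areal scale at 15.8°: h·k = 1.000 × 1.039 = 1.039.
Ratio = 1.497/1.039 ≈ 1.44.

1.44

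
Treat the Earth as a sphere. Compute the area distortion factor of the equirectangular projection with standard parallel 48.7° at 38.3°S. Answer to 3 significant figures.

0.841

The equidistant cylindrical projection with φ₀ = 48.7° has h = 1 (meridians true) and k = cos φ₀ / cos φ along parallels.
Areal scale = h·k = 1 × cos φ₀ / cos φ; at 38.3°, h = 1.000, k = 0.8410, so h·k = 0.8410.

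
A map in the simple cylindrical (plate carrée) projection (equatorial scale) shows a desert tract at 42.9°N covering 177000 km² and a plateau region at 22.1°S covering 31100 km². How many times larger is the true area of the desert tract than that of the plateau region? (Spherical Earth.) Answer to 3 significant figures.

4.50

On the plate carrée, areal scale = h·k = 1 × sec φ, so true area = apparent × cos φ.
True area of desert tract: 177000 × cos(42.9°) = 177000 × 0.7325 = 129700 km².
True area of plateau region: 31100 × cos(22.1°) = 31100 × 0.9265 = 28820 km².
Ratio = 129700 / 28820 ≈ 4.50.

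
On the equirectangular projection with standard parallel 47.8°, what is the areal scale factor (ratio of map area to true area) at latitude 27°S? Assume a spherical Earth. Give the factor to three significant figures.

In the equirectangular projection with standard parallel φ₀ = 47.8° (x = Rλ cos φ₀, y = Rφ), meridians are true-scale (h = 1) and the parallel scale is k = cos φ₀ / cos φ.
Areal scale = h·k = 1 × cos φ₀ / cos φ; at 27°, h = 1.000, k = 0.7539, so h·k = 0.7539.

0.754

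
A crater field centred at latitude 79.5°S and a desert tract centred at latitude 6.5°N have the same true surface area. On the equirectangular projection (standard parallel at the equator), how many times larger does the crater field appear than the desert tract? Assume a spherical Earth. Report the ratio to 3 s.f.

Plate carrée maps x = Rλ, y = Rφ. The meridian scale is h = 1 and the parallel scale is k = 1/cos φ = sec φ.
Areal scale at 79.5°: h·k = 1.000 × 5.487 = 5.487.
Areal scale at 6.5°: h·k = 1.000 × 1.006 = 1.006.
Ratio = 5.487/1.006 ≈ 5.45.

5.45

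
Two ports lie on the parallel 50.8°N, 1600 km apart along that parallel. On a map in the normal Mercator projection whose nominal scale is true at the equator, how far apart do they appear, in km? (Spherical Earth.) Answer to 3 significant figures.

2530 km

For Mercator, h = k = sec φ (a conformal cylindrical projection has a single point scale, 1/cos φ).
Along the parallel, k = sec 50.8° = 1/0.6320 = 1.582.
Map distance = 1600 × 1.582 ≈ 2530 km.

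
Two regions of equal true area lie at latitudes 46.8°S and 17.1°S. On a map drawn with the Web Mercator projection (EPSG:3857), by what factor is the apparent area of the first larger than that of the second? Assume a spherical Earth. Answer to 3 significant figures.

1.95

On Mercator, area is exaggerated by sec²φ = 1/cos²φ.
At 46.8°: sec²(46.8°) = 1/0.6845² = 2.134.
At 17.1°: sec²(17.1°) = 1/0.9558² = 1.095.
Ratio = 2.134/1.095 = cos²(17.1°)/cos²(46.8°) ≈ 1.95.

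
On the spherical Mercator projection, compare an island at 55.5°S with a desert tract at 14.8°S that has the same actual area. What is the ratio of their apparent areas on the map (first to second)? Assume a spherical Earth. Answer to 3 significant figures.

On Mercator, area is exaggerated by sec²φ = 1/cos²φ.
At 55.5°: sec²(55.5°) = 1/0.5664² = 3.117.
At 14.8°: sec²(14.8°) = 1/0.9668² = 1.070.
Ratio = 3.117/1.070 = cos²(14.8°)/cos²(55.5°) ≈ 2.91.

2.91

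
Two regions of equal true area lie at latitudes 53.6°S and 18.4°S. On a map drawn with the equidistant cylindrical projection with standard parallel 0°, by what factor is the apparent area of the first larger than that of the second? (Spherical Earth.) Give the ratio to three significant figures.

1.60

For the equirectangular projection with φ₀ = 0 (plate carrée), h = 1 along meridians and k = sec φ along parallels.
Areal scale at 53.6°: h·k = 1.000 × 1.685 = 1.685.
Areal scale at 18.4°: h·k = 1.000 × 1.054 = 1.054.
Ratio = 1.685/1.054 ≈ 1.60.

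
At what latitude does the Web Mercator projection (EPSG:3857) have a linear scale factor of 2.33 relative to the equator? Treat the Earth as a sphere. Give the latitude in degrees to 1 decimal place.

Mercator scale is k = sec φ = 1/cos φ.
1/cos φ = 2.33  ⇒  cos φ = 0.4292  ⇒  φ = arccos(0.4292) ≈ 64.6°.

64.6°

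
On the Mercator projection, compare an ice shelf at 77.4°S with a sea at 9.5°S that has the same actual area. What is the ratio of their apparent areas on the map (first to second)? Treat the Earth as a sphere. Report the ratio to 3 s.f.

Mercator areal scale is sec²φ.
At 77.4°: sec²(77.4°) = 1/0.2181² = 21.01.
At 9.5°: sec²(9.5°) = 1/0.9863² = 1.028.
Ratio = 21.01/1.028 = cos²(9.5°)/cos²(77.4°) ≈ 20.4.

20.4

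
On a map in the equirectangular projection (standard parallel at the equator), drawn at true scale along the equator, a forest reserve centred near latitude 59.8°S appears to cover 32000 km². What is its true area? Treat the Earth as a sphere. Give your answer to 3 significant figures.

Plate carrée maps x = Rλ, y = Rφ. The meridian scale is h = 1 and the parallel scale is k = 1/cos φ = sec φ.
Areal scale = h·k = 1 × sec φ; at 59.8°, h = 1.000, k = 1.988, so h·k = 1.988.
True area = apparent / (areal scale) = 32000 / 1.988 ≈ 16100 km².

16100 km²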